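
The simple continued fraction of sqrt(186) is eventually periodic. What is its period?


Run the CF algorithm for sqrt(186).
a_0 = floor(sqrt(186)) = 13; set m_0=0, q_0=1.
Recurrence: m' = q*a - m,  q' = (d - m'^2)/q,  a' = floor((a_0 + m')/q').
  step 1: m=13, q=17, a=1
  step 2: m=4, q=10, a=1
  step 3: m=6, q=15, a=1
  step 4: m=9, q=7, a=3
  step 5: m=12, q=6, a=4
  step 6: m=12, q=7, a=3
  step 7: m=9, q=15, a=1
  step 8: m=6, q=10, a=1
  step 9: m=4, q=17, a=1
  step 10: m=13, q=1, a=26
a_10 = 2*a_0 = 26, so the period closes here.
sqrt(186) = [13; 1, 1, 1, 3, 4, 3, 1, 1, 1, 26]
Period length = 10

10


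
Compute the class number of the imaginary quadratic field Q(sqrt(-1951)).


K = Q(sqrt(-1951)). d mod 4 = 1, so D = disc(K) = d = -1951
h(K) equals the number of primitive reduced positive-definite forms (a, b, c) = a*x^2 + b*x*y + c*y^2 with b^2 - 4ac = D,
where reduced means |b| <= a <= c, with b >= 0 whenever |b| = a or a = c, and primitive means gcd(a, b, c) = 1.
Reduced forces 3a^2 <= |D| = 1951, so 1 <= a <= 25; b must have the parity of D, and c = (b^2 - D)/(4a) must be an integer >= a.
Enumerate a = 1..25, b in [-a, a]:
  a=1: (1, 1, 488)  [1]
  a=2: (2, -1, 244), (2, 1, 244)  [2]
  a=3: none
  a=4: (4, -1, 122), (4, 1, 122)  [2]
  a=5: (5, -3, 98), (5, 3, 98)  [2]
  a=6: none
  a=7: (7, -3, 70), (7, 3, 70)  [2]
  a=8: (8, -1, 61), (8, 1, 61)  [2]
  a=9: none
  a=10: (10, -7, 50), (10, -3, 49), (10, 3, 49), (10, 7, 50)  [4]
  a=11..12: none
  a=13: (13, -5, 38), (13, 5, 38)  [2]
  a=14: (14, -11, 37), (14, -3, 35), (14, 3, 35), (14, 11, 37)  [4]
  a=15: none
  a=16: (16, -15, 34), (16, 15, 34)  [2]
  a=17: (17, -15, 32), (17, 15, 32)  [2]
  a=18: none
  a=19: (19, -5, 26), (19, 5, 26)  [2]
  a=20: (20, -17, 28), (20, -7, 25), (20, 7, 25), (20, 17, 28)  [4]
  a=21..22: none
  a=23: (23, -21, 26), (23, 21, 26)  [2]
  a=24..25: none
Total reduced forms: 1 + 2 + 2 + 2 + 2 + 2 + 4 + 2 + 4 + 2 + 2 + 2 + 4 + 2 = 33
h = 33

33


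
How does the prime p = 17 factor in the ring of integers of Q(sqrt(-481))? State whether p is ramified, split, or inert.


K = Q(sqrt(-481)). Since d mod 4 = 3, disc(K) = -1924.
Check p | disc: -1924 mod 17 = 14.
p does not divide disc. Compute Legendre symbol (d/p):
12^((17-1)/2) mod 17 = -1
(d/p) = -1, so p is inert: (p) stays prime with e=1, f=2, g=1.
Therefore p is inert.

inert


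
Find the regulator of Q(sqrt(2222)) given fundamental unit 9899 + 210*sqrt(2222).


epsilon = 9899 + 210*sqrt(2222)
= 19797.9999
R = ln(19797.9999)
= 9.8933

9.8933


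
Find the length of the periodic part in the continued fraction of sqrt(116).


Run the CF algorithm for sqrt(116).
a_0 = floor(sqrt(116)) = 10; set m_0=0, q_0=1.
Recurrence: m' = q*a - m,  q' = (d - m'^2)/q,  a' = floor((a_0 + m')/q').
  step 1: m=10, q=16, a=1
  step 2: m=6, q=5, a=3
  step 3: m=9, q=7, a=2
  step 4: m=5, q=13, a=1
  step 5: m=8, q=4, a=4
  step 6: m=8, q=13, a=1
  step 7: m=5, q=7, a=2
  step 8: m=9, q=5, a=3
  step 9: m=6, q=16, a=1
  step 10: m=10, q=1, a=20
a_10 = 2*a_0 = 20, so the period closes here.
sqrt(116) = [10; 1, 3, 2, 1, 4, 1, 2, 3, 1, 20]
Period length = 10

10


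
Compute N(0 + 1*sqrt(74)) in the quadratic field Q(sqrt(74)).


N(a + b*sqrt(d)) = a^2 - d*b^2
= (0)^2 - (74)*(1)^2
= 0 - 74
= -74

-74


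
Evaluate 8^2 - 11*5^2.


x^2 - d*y^2
= 8^2 - 11*5^2
= 64 - 275
= -211

-211


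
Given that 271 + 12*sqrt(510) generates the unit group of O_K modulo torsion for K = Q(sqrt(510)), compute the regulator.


epsilon = 271 + 12*sqrt(510)
= 541.9982
R = ln(541.9982)
= 6.2953

6.2953


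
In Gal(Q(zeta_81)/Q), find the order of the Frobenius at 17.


The Frobenius at p in Gal(Q(zeta_n)/Q) = (Z/nZ)* is the class of p, so its order is ord_81(17), the smallest k >= 1 with 17^k = 1 mod 81.
n = 81 = 3^4, phi(81) = 54; the order divides phi(n).
Divisors of 54: 1, 2, 3, 6, 9, 18, 27, 54
Repeated squaring mod 81: 17^1 = 17, 17^2 = 46, 17^4 = 10, 17^8 = 19, 17^16 = 37, 17^32 = 73
Test divisors in increasing order:
  k=1: 17^1 = 17 mod 81
  k=2: 17^2 = 46 mod 81
  k=3: 17^3 = 46 * 17 = 53 mod 81
  k=6: 17^6 = 10 * 46 = 55 mod 81
  k=9: 17^9 = 19 * 17 = 80 mod 81
  k=18: 17^18 = 37 * 46 = 1 mod 81  <- first divisor giving 1
Order = 18

18


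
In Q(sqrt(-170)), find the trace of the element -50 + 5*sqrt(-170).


Tr(a + b*sqrt(d)) = (a + b*sqrt(d)) + (a - b*sqrt(d)) = 2a
= 2 * (-50)
= -100

-100


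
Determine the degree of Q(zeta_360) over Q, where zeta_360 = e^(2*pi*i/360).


The degree equals Euler's totient phi(360).
360 = 2^3 * 3^2 * 5
phi(360) = 96

96


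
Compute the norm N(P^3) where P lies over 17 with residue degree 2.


N(P^a) = p^(a*f)
= 17^(3*2)
= 17^6
= 24137569

24137569


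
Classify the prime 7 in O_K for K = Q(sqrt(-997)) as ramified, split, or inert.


K = Q(sqrt(-997)). Since d mod 4 = 3, disc(K) = -3988.
Check p | disc: -3988 mod 7 = 2.
p does not divide disc. Compute Legendre symbol (d/p):
4^((7-1)/2) mod 7 = 1
(d/p) = 1, so p splits: (p) = P*P' with e=1, f=1, g=2.
Therefore p is split.

split


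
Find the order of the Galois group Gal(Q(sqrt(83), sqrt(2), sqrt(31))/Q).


The 3 square roots of distinct primes are multiplicatively independent over Q,
so [K:Q] = 2^3 and Gal(K/Q) is isomorphic to (Z/2Z)^3.
|Gal| = 2^3 = 8

8


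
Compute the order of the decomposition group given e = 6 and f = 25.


|D_P| = e * f
= 6 * 25
= 150

150


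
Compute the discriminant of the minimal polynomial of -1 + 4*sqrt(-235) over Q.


The element -1 + 4*sqrt(-235) has minimal polynomial:
x^2 + 2*x + 3761
Discriminant = (2)^2 - 4*(3761)
= 4 - 15044
= -15040

-15040


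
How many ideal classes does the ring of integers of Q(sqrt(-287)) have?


K = Q(sqrt(-287)). d mod 4 = 1, so D = disc(K) = d = -287
h(K) equals the number of primitive reduced positive-definite forms (a, b, c) = a*x^2 + b*x*y + c*y^2 with b^2 - 4ac = D,
where reduced means |b| <= a <= c, with b >= 0 whenever |b| = a or a = c, and primitive means gcd(a, b, c) = 1.
Reduced forces 3a^2 <= |D| = 287, so 1 <= a <= 9; b must have the parity of D, and c = (b^2 - D)/(4a) must be an integer >= a.
Enumerate a = 1..9, b in [-a, a]:
  a=1: (1, 1, 72)  [1]
  a=2: (2, -1, 36), (2, 1, 36)  [2]
  a=3: (3, -1, 24), (3, 1, 24)  [2]
  a=4: (4, -1, 18), (4, 1, 18)  [2]
  a=5: none
  a=6: (6, -5, 13), (6, -1, 12), (6, 1, 12), (6, 5, 13)  [4]
  a=7: (7, 7, 12)  [1]
  a=8: (8, -1, 9), (8, 1, 9)  [2]
  a=9: none
Total reduced forms: 1 + 2 + 2 + 2 + 4 + 1 + 2 = 14
h = 14

14


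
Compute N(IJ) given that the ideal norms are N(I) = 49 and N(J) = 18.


N(IJ) = N(I) * N(J)
= 49 * 18
= 882

882


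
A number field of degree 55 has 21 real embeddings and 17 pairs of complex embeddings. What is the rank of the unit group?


By Dirichlet's unit theorem:
rank = r1 + r2 - 1
= 21 + 17 - 1
= 37

37


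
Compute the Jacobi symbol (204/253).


Compute (204/253) via quadratic reciprocity:
  pull out 2: (2/253) = -1  (since 253 mod 8 = 5)
  pull out 2: (2/253) = -1  (since 253 mod 8 = 5)
  reciprocity: (51/253) -> +(253/51)
  reduce: (49/51)
  reciprocity: (49/51) -> +(51/49)
  reduce: (2/49)
  pull out 2: (2/49) = +1  (since 49 mod 8 = 1)
  (1/49) = 1
Product of signs = 1

1


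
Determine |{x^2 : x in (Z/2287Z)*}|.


For prime p, the number of non-zero quadratic residues is (p-1)/2.
= (2287-1)/2
= 1143

1143


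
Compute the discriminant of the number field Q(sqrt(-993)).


For K = Q(sqrt(d)) with d squarefree: disc(K) = d if d = 1 mod 4, and disc(K) = 4d if d = 2 or 3 mod 4.
Here d = -993, and d mod 4 = 3.
d = 3 mod 4, not 1 (O_K = Z[sqrt(d)]), so disc(K) = 4d = 4 * (-993) = -3972

-3972


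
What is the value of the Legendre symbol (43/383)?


p = 383 is prime, so compute (43/383) with the reciprocity algorithm (Jacobi-symbol steps: pull out 2s via (2/n), flip via reciprocity, reduce):
  reciprocity: (43/383) -> -(383/43)
  reduce: (39/43)
  reciprocity: (39/43) -> -(43/39)
  reduce: (4/39)
  pull out 2: (2/39) = +1  (since 39 mod 8 = 7)
  pull out 2: (2/39) = +1  (since 39 mod 8 = 7)
  (1/39) = 1
Product of signs = 1
(43/383) = 1

1


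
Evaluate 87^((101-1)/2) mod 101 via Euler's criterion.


p = 101 is prime and the exponent is (p-1)/2 = 50, so by Euler's criterion 87^50 = (87/101) = +1 or -1 mod 101.
Compute by square-and-multiply:
  50 = 32 + 16 + 2 (binary 110010)
  Repeated squaring mod 101: 87^1 = 87, 87^2 = 95, 87^4 = 36, 87^8 = 84, 87^16 = 87, 87^32 = 95
  87^50 = 87^32 * 87^16 * 87^2 = 95 * 87 * 95 mod 101
    95 * 87 = 8265 = 84 mod 101
    84 * 95 = 7980 = 1 mod 101
  87^50 = 1 mod 101
Result 1: 87 is a quadratic residue mod 101.
87^50 mod 101 = 1

1


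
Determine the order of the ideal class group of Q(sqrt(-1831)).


K = Q(sqrt(-1831)). d mod 4 = 1, so D = disc(K) = d = -1831
h(K) equals the number of primitive reduced positive-definite forms (a, b, c) = a*x^2 + b*x*y + c*y^2 with b^2 - 4ac = D,
where reduced means |b| <= a <= c, with b >= 0 whenever |b| = a or a = c, and primitive means gcd(a, b, c) = 1.
Reduced forces 3a^2 <= |D| = 1831, so 1 <= a <= 24; b must have the parity of D, and c = (b^2 - D)/(4a) must be an integer >= a.
Enumerate a = 1..24, b in [-a, a]:
  a=1: (1, 1, 458)  [1]
  a=2: (2, -1, 229), (2, 1, 229)  [2]
  a=3: none
  a=4: (4, -3, 115), (4, 3, 115)  [2]
  a=5: (5, -3, 92), (5, 3, 92)  [2]
  a=6..7: none
  a=8: (8, -5, 58), (8, 5, 58)  [2]
  a=9: none
  a=10: (10, -7, 47), (10, -3, 46), (10, 3, 46), (10, 7, 47)  [4]
  a=11..15: none
  a=16: (16, -5, 29), (16, 5, 29)  [2]
  a=17..19: none
  a=20: (20, -13, 25), (20, -3, 23), (20, 3, 23), (20, 13, 25)  [4]
  a=21..24: none
Total reduced forms: 1 + 2 + 2 + 2 + 2 + 4 + 2 + 4 = 19
h = 19

19


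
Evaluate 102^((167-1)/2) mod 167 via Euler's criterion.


p = 167 is prime and the exponent is (p-1)/2 = 83, so by Euler's criterion 102^83 = (102/167) = +1 or -1 mod 167.
Compute by square-and-multiply:
  83 = 64 + 16 + 2 + 1 (binary 1010011)
  Repeated squaring mod 167: 102^1 = 102, 102^2 = 50, 102^4 = 162, 102^8 = 25, 102^16 = 124, 102^32 = 12, 102^64 = 144
  102^83 = 102^64 * 102^16 * 102^2 * 102^1 = 144 * 124 * 50 * 102 mod 167
    144 * 124 = 17856 = 154 mod 167
    154 * 50 = 7700 = 18 mod 167
    18 * 102 = 1836 = 166 mod 167
  102^83 = 166 mod 167
Result 166 = p - 1 = -1 mod 167: 102 is a quadratic non-residue mod 167. As a residue in [0, p-1] the value is 166.
102^83 mod 167 = 166

166


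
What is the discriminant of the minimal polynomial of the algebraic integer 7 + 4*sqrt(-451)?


The element 7 + 4*sqrt(-451) has minimal polynomial:
x^2 - 14*x + 7265
Discriminant = (-14)^2 - 4*(7265)
= 196 - 29060
= -28864

-28864


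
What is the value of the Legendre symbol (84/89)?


p = 89 is prime, so compute (84/89) with the reciprocity algorithm (Jacobi-symbol steps: pull out 2s via (2/n), flip via reciprocity, reduce):
  pull out 2: (2/89) = +1  (since 89 mod 8 = 1)
  pull out 2: (2/89) = +1  (since 89 mod 8 = 1)
  reciprocity: (21/89) -> +(89/21)
  reduce: (5/21)
  reciprocity: (5/21) -> +(21/5)
  reduce: (1/5)
  (1/5) = 1
Product of signs = 1
(84/89) = 1

1


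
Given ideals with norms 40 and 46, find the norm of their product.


N(IJ) = N(I) * N(J)
= 40 * 46
= 1840

1840


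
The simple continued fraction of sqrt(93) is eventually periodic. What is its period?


Run the CF algorithm for sqrt(93).
a_0 = floor(sqrt(93)) = 9; set m_0=0, q_0=1.
Recurrence: m' = q*a - m,  q' = (d - m'^2)/q,  a' = floor((a_0 + m')/q').
  step 1: m=9, q=12, a=1
  step 2: m=3, q=7, a=1
  step 3: m=4, q=11, a=1
  step 4: m=7, q=4, a=4
  step 5: m=9, q=3, a=6
  step 6: m=9, q=4, a=4
  step 7: m=7, q=11, a=1
  step 8: m=4, q=7, a=1
  step 9: m=3, q=12, a=1
  step 10: m=9, q=1, a=18
a_10 = 2*a_0 = 18, so the period closes here.
sqrt(93) = [9; 1, 1, 1, 4, 6, 4, 1, 1, 1, 18]
Period length = 10

10


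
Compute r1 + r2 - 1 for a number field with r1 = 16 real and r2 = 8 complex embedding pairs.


By Dirichlet's unit theorem:
rank = r1 + r2 - 1
= 16 + 8 - 1
= 23

23


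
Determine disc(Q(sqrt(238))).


For K = Q(sqrt(d)) with d squarefree: disc(K) = d if d = 1 mod 4, and disc(K) = 4d if d = 2 or 3 mod 4.
Here d = 238, and d mod 4 = 2.
d = 2 mod 4, not 1 (O_K = Z[sqrt(d)]), so disc(K) = 4d = 4 * (238) = 952

952


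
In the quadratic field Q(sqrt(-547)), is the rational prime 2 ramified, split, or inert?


K = Q(sqrt(-547)). Since d mod 4 = 1, disc(K) = -547.
Check p | disc: -547 mod 2 = 1.
p=2 does not divide disc (d is 1 mod 4). 2 splits iff d = 1 mod 8.
d mod 8 = 5, so (d/2) = -1.
(d/p) = -1, so p is inert: (p) stays prime with e=1, f=2, g=1.
Therefore p is inert.

inert


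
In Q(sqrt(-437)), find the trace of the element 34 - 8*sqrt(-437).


Tr(a + b*sqrt(d)) = (a + b*sqrt(d)) + (a - b*sqrt(d)) = 2a
= 2 * (34)
= 68

68


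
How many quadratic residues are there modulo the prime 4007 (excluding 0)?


For prime p, the number of non-zero quadratic residues is (p-1)/2.
= (4007-1)/2
= 2003

2003


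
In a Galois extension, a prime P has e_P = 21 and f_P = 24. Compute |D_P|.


|D_P| = e * f
= 21 * 24
= 504

504


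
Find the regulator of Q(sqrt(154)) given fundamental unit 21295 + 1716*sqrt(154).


epsilon = 21295 + 1716*sqrt(154)
= 42590.0000
R = ln(42590.0000)
= 10.6594

10.6594


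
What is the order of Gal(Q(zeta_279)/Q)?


|Gal(Q(zeta_279)/Q)| = phi(279)
= 180

180


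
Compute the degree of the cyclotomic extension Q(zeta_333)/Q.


The degree equals Euler's totient phi(333).
333 = 3^2 * 37
phi(333) = 216

216


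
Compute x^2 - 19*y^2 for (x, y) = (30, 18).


x^2 - d*y^2
= 30^2 - 19*18^2
= 900 - 6156
= -5256

-5256


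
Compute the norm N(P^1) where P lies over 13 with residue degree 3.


N(P^a) = p^(a*f)
= 13^(1*3)
= 13^3
= 2197

2197


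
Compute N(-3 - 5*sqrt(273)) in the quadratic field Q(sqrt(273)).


N(a + b*sqrt(d)) = a^2 - d*b^2
= (-3)^2 - (273)*(-5)^2
= 9 - 6825
= -6816

-6816


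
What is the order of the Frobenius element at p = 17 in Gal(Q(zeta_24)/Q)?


The Frobenius at p in Gal(Q(zeta_n)/Q) = (Z/nZ)* is the class of p, so its order is ord_24(17), the smallest k >= 1 with 17^k = 1 mod 24.
n = 24 = 2^3 * 3, phi(24) = 8; the order divides phi(n).
Divisors of 8: 1, 2, 4, 8
Repeated squaring mod 24: 17^1 = 17, 17^2 = 1, 17^4 = 1, 17^8 = 1
Test divisors in increasing order:
  k=1: 17^1 = 17 mod 24
  k=2: 17^2 = 1 mod 24  <- first divisor giving 1
Order = 2

2


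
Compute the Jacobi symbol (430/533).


Compute (430/533) via quadratic reciprocity:
  pull out 2: (2/533) = -1  (since 533 mod 8 = 5)
  reciprocity: (215/533) -> +(533/215)
  reduce: (103/215)
  reciprocity: (103/215) -> -(215/103)
  reduce: (9/103)
  reciprocity: (9/103) -> +(103/9)
  reduce: (4/9)
  pull out 2: (2/9) = +1  (since 9 mod 8 = 1)
  pull out 2: (2/9) = +1  (since 9 mod 8 = 1)
  (1/9) = 1
Product of signs = 1

1


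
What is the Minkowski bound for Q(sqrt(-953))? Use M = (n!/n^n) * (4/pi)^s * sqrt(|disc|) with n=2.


d = -953, d mod 4 = 3, so disc(K) = 4d = -3812; |disc(K)| = 3812
Imaginary quadratic field, so n = 2, s = r2 = 1, r1 = 0
M = (n!/n^n) * (4/pi)^s * sqrt(|disc(K)|) = (2!/2^2) * (4/pi)^1 * sqrt(3812)
= 0.5 * 1.273240 * 61.741396
= 39.3058

39.3058


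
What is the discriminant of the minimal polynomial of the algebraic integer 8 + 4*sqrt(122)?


The element 8 + 4*sqrt(122) has minimal polynomial:
x^2 - 16*x - 1888
Discriminant = (-16)^2 - 4*(-1888)
= 256 + 7552
= 7808

7808


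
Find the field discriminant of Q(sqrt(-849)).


For K = Q(sqrt(d)) with d squarefree: disc(K) = d if d = 1 mod 4, and disc(K) = 4d if d = 2 or 3 mod 4.
Here d = -849, and d mod 4 = 3.
d = 3 mod 4, not 1 (O_K = Z[sqrt(d)]), so disc(K) = 4d = 4 * (-849) = -3396

-3396


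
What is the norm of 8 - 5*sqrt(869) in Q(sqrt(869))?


N(a + b*sqrt(d)) = a^2 - d*b^2
= (8)^2 - (869)*(-5)^2
= 64 - 21725
= -21661

-21661


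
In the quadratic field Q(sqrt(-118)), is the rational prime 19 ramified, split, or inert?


K = Q(sqrt(-118)). Since d mod 4 = 2, disc(K) = -472.
Check p | disc: -472 mod 19 = 3.
p does not divide disc. Compute Legendre symbol (d/p):
15^((19-1)/2) mod 19 = -1
(d/p) = -1, so p is inert: (p) stays prime with e=1, f=2, g=1.
Therefore p is inert.

inert


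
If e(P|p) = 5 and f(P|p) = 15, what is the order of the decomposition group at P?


|D_P| = e * f
= 5 * 15
= 75

75


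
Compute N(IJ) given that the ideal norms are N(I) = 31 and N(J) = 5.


N(IJ) = N(I) * N(J)
= 31 * 5
= 155

155


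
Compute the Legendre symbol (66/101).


p = 101 is prime, so compute (66/101) with the reciprocity algorithm (Jacobi-symbol steps: pull out 2s via (2/n), flip via reciprocity, reduce):
  pull out 2: (2/101) = -1  (since 101 mod 8 = 5)
  reciprocity: (33/101) -> +(101/33)
  reduce: (2/33)
  pull out 2: (2/33) = +1  (since 33 mod 8 = 1)
  (1/33) = 1
Product of signs = -1
(66/101) = -1

-1


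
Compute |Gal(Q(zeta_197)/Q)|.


|Gal(Q(zeta_197)/Q)| = phi(197)
= 196

196


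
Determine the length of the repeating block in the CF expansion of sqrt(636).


Run the CF algorithm for sqrt(636).
a_0 = floor(sqrt(636)) = 25; set m_0=0, q_0=1.
Recurrence: m' = q*a - m,  q' = (d - m'^2)/q,  a' = floor((a_0 + m')/q').
  step 1: m=25, q=11, a=4
  step 2: m=19, q=25, a=1
  step 3: m=6, q=24, a=1
  step 4: m=18, q=13, a=3
  step 5: m=21, q=15, a=3
  step 6: m=24, q=4, a=12
  step 7: m=24, q=15, a=3
  step 8: m=21, q=13, a=3
  step 9: m=18, q=24, a=1
  step 10: m=6, q=25, a=1
  step 11: m=19, q=11, a=4
  step 12: m=25, q=1, a=50
a_12 = 2*a_0 = 50, so the period closes here.
sqrt(636) = [25; 4, 1, 1, 3, 3, 12, 3, 3, 1, 1, 4, 50]
Period length = 12

12


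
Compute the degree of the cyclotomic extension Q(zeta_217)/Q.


The degree equals Euler's totient phi(217).
217 = 7 * 31
phi(217) = 180

180


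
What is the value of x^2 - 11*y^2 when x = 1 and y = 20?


x^2 - d*y^2
= 1^2 - 11*20^2
= 1 - 4400
= -4399

-4399


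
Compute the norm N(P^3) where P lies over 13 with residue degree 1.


N(P^a) = p^(a*f)
= 13^(3*1)
= 13^3
= 2197

2197


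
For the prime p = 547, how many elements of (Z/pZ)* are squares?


For prime p, the number of non-zero quadratic residues is (p-1)/2.
= (547-1)/2
= 273

273


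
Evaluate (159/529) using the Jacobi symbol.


Compute (159/529) via quadratic reciprocity:
  reciprocity: (159/529) -> +(529/159)
  reduce: (52/159)
  pull out 2: (2/159) = +1  (since 159 mod 8 = 7)
  pull out 2: (2/159) = +1  (since 159 mod 8 = 7)
  reciprocity: (13/159) -> +(159/13)
  reduce: (3/13)
  reciprocity: (3/13) -> +(13/3)
  reduce: (1/3)
  (1/3) = 1
Product of signs = 1

1


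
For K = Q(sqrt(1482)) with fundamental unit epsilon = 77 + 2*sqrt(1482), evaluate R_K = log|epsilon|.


epsilon = 77 + 2*sqrt(1482)
= 153.9935
R = ln(153.9935)
= 5.0369

5.0369


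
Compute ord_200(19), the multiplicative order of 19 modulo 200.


We want ord_200(19), the smallest k >= 1 with 19^k = 1 mod 200.
n = 200 = 2^3 * 5^2, phi(200) = 80; the order divides phi(n).
Divisors of 80: 1, 2, 4, 5, 8, 10, 16, 20, 40, 80
Repeated squaring mod 200: 19^1 = 19, 19^2 = 161, 19^4 = 121, 19^8 = 41, 19^16 = 81, 19^32 = 161, 19^64 = 121
Test divisors in increasing order:
  k=1: 19^1 = 19 mod 200
  k=2: 19^2 = 161 mod 200
  k=4: 19^4 = 121 mod 200
  k=5: 19^5 = 121 * 19 = 99 mod 200
  k=8: 19^8 = 41 mod 200
  k=10: 19^10 = 41 * 161 = 1 mod 200  <- first divisor giving 1
Order = 10

10


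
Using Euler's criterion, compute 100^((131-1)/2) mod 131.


p = 131 is prime and the exponent is (p-1)/2 = 65, so by Euler's criterion 100^65 = (100/131) = +1 or -1 mod 131.
Compute by square-and-multiply:
  65 = 64 + 1 (binary 1000001)
  Repeated squaring mod 131: 100^1 = 100, 100^2 = 44, 100^4 = 102, 100^8 = 55, 100^16 = 12, 100^32 = 13, 100^64 = 38
  100^65 = 100^64 * 100^1 = 38 * 100 mod 131
    38 * 100 = 3800 = 1 mod 131
  100^65 = 1 mod 131
Result 1: 100 is a quadratic residue mod 131.
100^65 mod 131 = 1

1


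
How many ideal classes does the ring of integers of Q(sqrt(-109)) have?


K = Q(sqrt(-109)). d mod 4 = 3, so D = disc(K) = 4d = -436
h(K) equals the number of primitive reduced positive-definite forms (a, b, c) = a*x^2 + b*x*y + c*y^2 with b^2 - 4ac = D,
where reduced means |b| <= a <= c, with b >= 0 whenever |b| = a or a = c, and primitive means gcd(a, b, c) = 1.
Reduced forces 3a^2 <= |D| = 436, so 1 <= a <= 12; b must have the parity of D, and c = (b^2 - D)/(4a) must be an integer >= a.
Enumerate a = 1..12, b in [-a, a]:
  a=1: (1, 0, 109)  [1]
  a=2: (2, 2, 55)  [1]
  a=3..4: none
  a=5: (5, -2, 22), (5, 2, 22)  [2]
  a=6..9: none
  a=10: (10, -2, 11), (10, 2, 11)  [2]
  a=11..12: none
Total reduced forms: 1 + 1 + 2 + 2 = 6
h = 6

6


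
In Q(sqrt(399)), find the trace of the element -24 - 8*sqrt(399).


Tr(a + b*sqrt(d)) = (a + b*sqrt(d)) + (a - b*sqrt(d)) = 2a
= 2 * (-24)
= -48

-48


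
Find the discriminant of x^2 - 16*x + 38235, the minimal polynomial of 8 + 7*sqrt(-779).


The element 8 + 7*sqrt(-779) has minimal polynomial:
x^2 - 16*x + 38235
Discriminant = (-16)^2 - 4*(38235)
= 256 - 152940
= -152684

-152684


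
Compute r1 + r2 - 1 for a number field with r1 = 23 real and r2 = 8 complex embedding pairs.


By Dirichlet's unit theorem:
rank = r1 + r2 - 1
= 23 + 8 - 1
= 30

30


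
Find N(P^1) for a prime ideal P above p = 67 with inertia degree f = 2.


N(P^a) = p^(a*f)
= 67^(1*2)
= 67^2
= 4489

4489


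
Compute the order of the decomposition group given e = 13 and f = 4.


|D_P| = e * f
= 13 * 4
= 52

52


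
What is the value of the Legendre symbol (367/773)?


p = 773 is prime, so compute (367/773) with the reciprocity algorithm (Jacobi-symbol steps: pull out 2s via (2/n), flip via reciprocity, reduce):
  reciprocity: (367/773) -> +(773/367)
  reduce: (39/367)
  reciprocity: (39/367) -> -(367/39)
  reduce: (16/39)
  pull out 2: (2/39) = +1  (since 39 mod 8 = 7)
  pull out 2: (2/39) = +1  (since 39 mod 8 = 7)
  pull out 2: (2/39) = +1  (since 39 mod 8 = 7)
  pull out 2: (2/39) = +1  (since 39 mod 8 = 7)
  (1/39) = 1
Product of signs = -1
(367/773) = -1

-1


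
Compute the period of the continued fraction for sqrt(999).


Run the CF algorithm for sqrt(999).
a_0 = floor(sqrt(999)) = 31; set m_0=0, q_0=1.
Recurrence: m' = q*a - m,  q' = (d - m'^2)/q,  a' = floor((a_0 + m')/q').
  step 1: m=31, q=38, a=1
  step 2: m=7, q=25, a=1
  step 3: m=18, q=27, a=1
  step 4: m=9, q=34, a=1
  step 5: m=25, q=11, a=5
  step 6: m=30, q=9, a=6
  step 7: m=24, q=47, a=1
  step 8: m=23, q=10, a=5
  step 9: m=27, q=27, a=2
  step 10: m=27, q=10, a=5
  step 11: m=23, q=47, a=1
  step 12: m=24, q=9, a=6
  step 13: m=30, q=11, a=5
  step 14: m=25, q=34, a=1
  step 15: m=9, q=27, a=1
  step 16: m=18, q=25, a=1
  step 17: m=7, q=38, a=1
  step 18: m=31, q=1, a=62
a_18 = 2*a_0 = 62, so the period closes here.
sqrt(999) = [31; 1, 1, 1, 1, 5, 6, 1, 5, 2, 5, 1, 6, 5, 1, 1, 1, 1, 62]
Period length = 18

18


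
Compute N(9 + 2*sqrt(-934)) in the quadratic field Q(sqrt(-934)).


N(a + b*sqrt(d)) = a^2 - d*b^2
= (9)^2 - (-934)*(2)^2
= 81 + 3736
= 3817

3817


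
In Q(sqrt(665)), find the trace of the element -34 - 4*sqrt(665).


Tr(a + b*sqrt(d)) = (a + b*sqrt(d)) + (a - b*sqrt(d)) = 2a
= 2 * (-34)
= -68

-68


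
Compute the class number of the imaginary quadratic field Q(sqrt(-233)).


K = Q(sqrt(-233)). d mod 4 = 3, so D = disc(K) = 4d = -932
h(K) equals the number of primitive reduced positive-definite forms (a, b, c) = a*x^2 + b*x*y + c*y^2 with b^2 - 4ac = D,
where reduced means |b| <= a <= c, with b >= 0 whenever |b| = a or a = c, and primitive means gcd(a, b, c) = 1.
Reduced forces 3a^2 <= |D| = 932, so 1 <= a <= 17; b must have the parity of D, and c = (b^2 - D)/(4a) must be an integer >= a.
Enumerate a = 1..17, b in [-a, a]:
  a=1: (1, 0, 233)  [1]
  a=2: (2, 2, 117)  [1]
  a=3: (3, -2, 78), (3, 2, 78)  [2]
  a=4..5: none
  a=6: (6, -2, 39), (6, 2, 39)  [2]
  a=7..8: none
  a=9: (9, -2, 26), (9, 2, 26)  [2]
  a=10: none
  a=11: (11, -6, 22), (11, 6, 22)  [2]
  a=12: none
  a=13: (13, -2, 18), (13, 2, 18)  [2]
  a=14..17: none
Total reduced forms: 1 + 1 + 2 + 2 + 2 + 2 + 2 = 12
h = 12

12


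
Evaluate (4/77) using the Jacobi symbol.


Compute (4/77) via quadratic reciprocity:
  pull out 2: (2/77) = -1  (since 77 mod 8 = 5)
  pull out 2: (2/77) = -1  (since 77 mod 8 = 5)
  (1/77) = 1
Product of signs = 1

1


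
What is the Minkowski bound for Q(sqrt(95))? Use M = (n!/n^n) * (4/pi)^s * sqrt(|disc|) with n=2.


d = 95, d mod 4 = 3, so disc(K) = 4d = 380; |disc(K)| = 380
Real quadratic field, so n = 2, s = r2 = 0, r1 = 2
M = (n!/n^n) * (4/pi)^s * sqrt(|disc(K)|) = (2!/2^2) * (4/pi)^0 * sqrt(380)
= 0.5 * 1.000000 * 19.493589
= 9.7468

9.7468


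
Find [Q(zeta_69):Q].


The degree equals Euler's totient phi(69).
69 = 3 * 23
phi(69) = 44

44


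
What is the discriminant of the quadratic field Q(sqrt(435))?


For K = Q(sqrt(d)) with d squarefree: disc(K) = d if d = 1 mod 4, and disc(K) = 4d if d = 2 or 3 mod 4.
Here d = 435, and d mod 4 = 3.
d = 3 mod 4, not 1 (O_K = Z[sqrt(d)]), so disc(K) = 4d = 4 * (435) = 1740

1740


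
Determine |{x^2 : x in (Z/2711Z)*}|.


For prime p, the number of non-zero quadratic residues is (p-1)/2.
= (2711-1)/2
= 1355

1355


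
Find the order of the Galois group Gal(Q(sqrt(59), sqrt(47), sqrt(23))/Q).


The 3 square roots of distinct primes are multiplicatively independent over Q,
so [K:Q] = 2^3 and Gal(K/Q) is isomorphic to (Z/2Z)^3.
|Gal| = 2^3 = 8

8


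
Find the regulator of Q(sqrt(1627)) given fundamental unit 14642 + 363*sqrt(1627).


epsilon = 14642 + 363*sqrt(1627)
= 29284.0000
R = ln(29284.0000)
= 10.2848

10.2848


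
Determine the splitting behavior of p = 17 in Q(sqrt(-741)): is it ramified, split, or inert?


K = Q(sqrt(-741)). Since d mod 4 = 3, disc(K) = -2964.
Check p | disc: -2964 mod 17 = 11.
p does not divide disc. Compute Legendre symbol (d/p):
7^((17-1)/2) mod 17 = -1
(d/p) = -1, so p is inert: (p) stays prime with e=1, f=2, g=1.
Therefore p is inert.

inert


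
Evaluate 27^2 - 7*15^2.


x^2 - d*y^2
= 27^2 - 7*15^2
= 729 - 1575
= -846

-846


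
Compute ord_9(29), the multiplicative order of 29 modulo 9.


We want ord_9(29), the smallest k >= 1 with 29^k = 1 mod 9.
n = 9 = 3^2, phi(9) = 6; the order divides phi(n).
Divisors of 6: 1, 2, 3, 6
Repeated squaring mod 9: 29^1 = 2, 29^2 = 4, 29^4 = 7
Test divisors in increasing order:
  k=1: 29^1 = 2 mod 9
  k=2: 29^2 = 4 mod 9
  k=3: 29^3 = 4 * 2 = 8 mod 9
  k=6: 29^6 = 7 * 4 = 1 mod 9  <- first divisor giving 1
Order = 6

6


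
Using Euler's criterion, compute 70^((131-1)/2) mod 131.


p = 131 is prime and the exponent is (p-1)/2 = 65, so by Euler's criterion 70^65 = (70/131) = +1 or -1 mod 131.
Compute by square-and-multiply:
  65 = 64 + 1 (binary 1000001)
  Repeated squaring mod 131: 70^1 = 70, 70^2 = 53, 70^4 = 58, 70^8 = 89, 70^16 = 61, 70^32 = 53, 70^64 = 58
  70^65 = 70^64 * 70^1 = 58 * 70 mod 131
    58 * 70 = 4060 = 130 mod 131
  70^65 = 130 mod 131
Result 130 = p - 1 = -1 mod 131: 70 is a quadratic non-residue mod 131. As a residue in [0, p-1] the value is 130.
70^65 mod 131 = 130

130


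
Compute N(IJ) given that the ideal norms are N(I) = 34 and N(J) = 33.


N(IJ) = N(I) * N(J)
= 34 * 33
= 1122

1122


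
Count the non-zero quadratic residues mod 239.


For prime p, the number of non-zero quadratic residues is (p-1)/2.
= (239-1)/2
= 119

119


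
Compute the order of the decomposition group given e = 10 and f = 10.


|D_P| = e * f
= 10 * 10
= 100

100


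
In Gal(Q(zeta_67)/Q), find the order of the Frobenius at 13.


The Frobenius at p in Gal(Q(zeta_n)/Q) = (Z/nZ)* is the class of p, so its order is ord_67(13), the smallest k >= 1 with 13^k = 1 mod 67.
n = 67 = 67, phi(67) = 66; the order divides phi(n).
Divisors of 66: 1, 2, 3, 6, 11, 22, 33, 66
Repeated squaring mod 67: 13^1 = 13, 13^2 = 35, 13^4 = 19, 13^8 = 26, 13^16 = 6, 13^32 = 36, 13^64 = 23
Test divisors in increasing order:
  k=1: 13^1 = 13 mod 67
  k=2: 13^2 = 35 mod 67
  k=3: 13^3 = 35 * 13 = 53 mod 67
  k=6: 13^6 = 19 * 35 = 62 mod 67
  k=11: 13^11 = 26 * 35 * 13 = 38 mod 67
  k=22: 13^22 = 6 * 19 * 35 = 37 mod 67
  k=33: 13^33 = 36 * 13 = 66 mod 67
  k=66: 13^66 = 23 * 35 = 1 mod 67  <- first divisor giving 1
Order = 66

66


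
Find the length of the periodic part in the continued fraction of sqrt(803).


Run the CF algorithm for sqrt(803).
a_0 = floor(sqrt(803)) = 28; set m_0=0, q_0=1.
Recurrence: m' = q*a - m,  q' = (d - m'^2)/q,  a' = floor((a_0 + m')/q').
  step 1: m=28, q=19, a=2
  step 2: m=10, q=37, a=1
  step 3: m=27, q=2, a=27
  step 4: m=27, q=37, a=1
  step 5: m=10, q=19, a=2
  step 6: m=28, q=1, a=56
a_6 = 2*a_0 = 56, so the period closes here.
sqrt(803) = [28; 2, 1, 27, 1, 2, 56]
Period length = 6

6


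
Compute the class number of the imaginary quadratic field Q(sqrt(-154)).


K = Q(sqrt(-154)). d mod 4 = 2, so D = disc(K) = 4d = -616
h(K) equals the number of primitive reduced positive-definite forms (a, b, c) = a*x^2 + b*x*y + c*y^2 with b^2 - 4ac = D,
where reduced means |b| <= a <= c, with b >= 0 whenever |b| = a or a = c, and primitive means gcd(a, b, c) = 1.
Reduced forces 3a^2 <= |D| = 616, so 1 <= a <= 14; b must have the parity of D, and c = (b^2 - D)/(4a) must be an integer >= a.
Enumerate a = 1..14, b in [-a, a]:
  a=1: (1, 0, 154)  [1]
  a=2: (2, 0, 77)  [1]
  a=3..4: none
  a=5: (5, -2, 31), (5, 2, 31)  [2]
  a=6: none
  a=7: (7, 0, 22)  [1]
  a=8..9: none
  a=10: (10, -8, 17), (10, 8, 17)  [2]
  a=11: (11, 0, 14)  [1]
  a=12..14: none
Total reduced forms: 1 + 1 + 2 + 1 + 2 + 1 = 8
h = 8

8


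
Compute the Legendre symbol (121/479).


p = 479 is prime, so compute (121/479) with the reciprocity algorithm (Jacobi-symbol steps: pull out 2s via (2/n), flip via reciprocity, reduce):
  reciprocity: (121/479) -> +(479/121)
  reduce: (116/121)
  pull out 2: (2/121) = +1  (since 121 mod 8 = 1)
  pull out 2: (2/121) = +1  (since 121 mod 8 = 1)
  reciprocity: (29/121) -> +(121/29)
  reduce: (5/29)
  reciprocity: (5/29) -> +(29/5)
  reduce: (4/5)
  pull out 2: (2/5) = -1  (since 5 mod 8 = 5)
  pull out 2: (2/5) = -1  (since 5 mod 8 = 5)
  (1/5) = 1
Product of signs = 1
(121/479) = 1

1


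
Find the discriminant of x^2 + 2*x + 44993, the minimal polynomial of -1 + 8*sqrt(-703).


The element -1 + 8*sqrt(-703) has minimal polynomial:
x^2 + 2*x + 44993
Discriminant = (2)^2 - 4*(44993)
= 4 - 179972
= -179968

-179968


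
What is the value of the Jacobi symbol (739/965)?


Compute (739/965) via quadratic reciprocity:
  reciprocity: (739/965) -> +(965/739)
  reduce: (226/739)
  pull out 2: (2/739) = -1  (since 739 mod 8 = 3)
  reciprocity: (113/739) -> +(739/113)
  reduce: (61/113)
  reciprocity: (61/113) -> +(113/61)
  reduce: (52/61)
  pull out 2: (2/61) = -1  (since 61 mod 8 = 5)
  pull out 2: (2/61) = -1  (since 61 mod 8 = 5)
  reciprocity: (13/61) -> +(61/13)
  reduce: (9/13)
  reciprocity: (9/13) -> +(13/9)
  reduce: (4/9)
  pull out 2: (2/9) = +1  (since 9 mod 8 = 1)
  pull out 2: (2/9) = +1  (since 9 mod 8 = 1)
  (1/9) = 1
Product of signs = -1

-1


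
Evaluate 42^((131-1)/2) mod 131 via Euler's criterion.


p = 131 is prime and the exponent is (p-1)/2 = 65, so by Euler's criterion 42^65 = (42/131) = +1 or -1 mod 131.
Compute by square-and-multiply:
  65 = 64 + 1 (binary 1000001)
  Repeated squaring mod 131: 42^1 = 42, 42^2 = 61, 42^4 = 53, 42^8 = 58, 42^16 = 89, 42^32 = 61, 42^64 = 53
  42^65 = 42^64 * 42^1 = 53 * 42 mod 131
    53 * 42 = 2226 = 130 mod 131
  42^65 = 130 mod 131
Result 130 = p - 1 = -1 mod 131: 42 is a quadratic non-residue mod 131. As a residue in [0, p-1] the value is 130.
42^65 mod 131 = 130

130


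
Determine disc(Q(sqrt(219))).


For K = Q(sqrt(d)) with d squarefree: disc(K) = d if d = 1 mod 4, and disc(K) = 4d if d = 2 or 3 mod 4.
Here d = 219, and d mod 4 = 3.
d = 3 mod 4, not 1 (O_K = Z[sqrt(d)]), so disc(K) = 4d = 4 * (219) = 876

876


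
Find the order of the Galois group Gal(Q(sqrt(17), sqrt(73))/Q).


The 2 square roots of distinct primes are multiplicatively independent over Q,
so [K:Q] = 2^2 and Gal(K/Q) is isomorphic to (Z/2Z)^2.
|Gal| = 2^2 = 4

4


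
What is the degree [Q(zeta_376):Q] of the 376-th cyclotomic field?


The degree equals Euler's totient phi(376).
376 = 2^3 * 47
phi(376) = 184

184


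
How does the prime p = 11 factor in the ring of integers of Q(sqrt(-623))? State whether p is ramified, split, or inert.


K = Q(sqrt(-623)). Since d mod 4 = 1, disc(K) = -623.
Check p | disc: -623 mod 11 = 4.
p does not divide disc. Compute Legendre symbol (d/p):
4^((11-1)/2) mod 11 = 1
(d/p) = 1, so p splits: (p) = P*P' with e=1, f=1, g=2.
Therefore p is split.

split


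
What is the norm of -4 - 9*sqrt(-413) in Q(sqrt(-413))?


N(a + b*sqrt(d)) = a^2 - d*b^2
= (-4)^2 - (-413)*(-9)^2
= 16 + 33453
= 33469

33469


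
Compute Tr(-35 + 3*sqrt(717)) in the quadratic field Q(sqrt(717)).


Tr(a + b*sqrt(d)) = (a + b*sqrt(d)) + (a - b*sqrt(d)) = 2a
= 2 * (-35)
= -70

-70


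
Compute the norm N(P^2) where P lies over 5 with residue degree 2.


N(P^a) = p^(a*f)
= 5^(2*2)
= 5^4
= 625

625


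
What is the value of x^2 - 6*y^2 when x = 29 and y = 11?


x^2 - d*y^2
= 29^2 - 6*11^2
= 841 - 726
= 115

115


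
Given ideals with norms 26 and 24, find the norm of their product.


N(IJ) = N(I) * N(J)
= 26 * 24
= 624

624


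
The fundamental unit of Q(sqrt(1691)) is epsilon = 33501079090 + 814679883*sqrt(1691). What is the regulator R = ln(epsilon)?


epsilon = 33501079090 + 814679883*sqrt(1691)
= 6.7002e+10
R = ln(6.7002e+10)
= 24.9280

24.9280


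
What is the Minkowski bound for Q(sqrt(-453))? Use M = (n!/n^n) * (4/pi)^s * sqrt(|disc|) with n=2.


d = -453, d mod 4 = 3, so disc(K) = 4d = -1812; |disc(K)| = 1812
Imaginary quadratic field, so n = 2, s = r2 = 1, r1 = 0
M = (n!/n^n) * (4/pi)^s * sqrt(|disc(K)|) = (2!/2^2) * (4/pi)^1 * sqrt(1812)
= 0.5 * 1.273240 * 42.567593
= 27.0994

27.0994


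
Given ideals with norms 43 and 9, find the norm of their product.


N(IJ) = N(I) * N(J)
= 43 * 9
= 387

387


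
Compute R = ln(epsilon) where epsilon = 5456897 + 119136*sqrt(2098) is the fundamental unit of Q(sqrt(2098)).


epsilon = 5456897 + 119136*sqrt(2098)
= 1.0914e+07
R = ln(1.0914e+07)
= 16.2055

16.2055


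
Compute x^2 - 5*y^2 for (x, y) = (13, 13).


x^2 - d*y^2
= 13^2 - 5*13^2
= 169 - 845
= -676

-676


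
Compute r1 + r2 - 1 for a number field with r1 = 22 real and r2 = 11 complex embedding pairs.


By Dirichlet's unit theorem:
rank = r1 + r2 - 1
= 22 + 11 - 1
= 32

32


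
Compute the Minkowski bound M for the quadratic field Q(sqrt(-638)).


d = -638, d mod 4 = 2, so disc(K) = 4d = -2552; |disc(K)| = 2552
Imaginary quadratic field, so n = 2, s = r2 = 1, r1 = 0
M = (n!/n^n) * (4/pi)^s * sqrt(|disc(K)|) = (2!/2^2) * (4/pi)^1 * sqrt(2552)
= 0.5 * 1.273240 * 50.517324
= 32.1603

32.1603


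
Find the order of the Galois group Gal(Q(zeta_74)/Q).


|Gal(Q(zeta_74)/Q)| = phi(74)
= 36

36


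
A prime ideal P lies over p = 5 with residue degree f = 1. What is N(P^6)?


N(P^a) = p^(a*f)
= 5^(6*1)
= 5^6
= 15625

15625


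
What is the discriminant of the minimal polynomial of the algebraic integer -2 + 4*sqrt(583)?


The element -2 + 4*sqrt(583) has minimal polynomial:
x^2 + 4*x - 9324
Discriminant = (4)^2 - 4*(-9324)
= 16 + 37296
= 37312

37312


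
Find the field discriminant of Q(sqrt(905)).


For K = Q(sqrt(d)) with d squarefree: disc(K) = d if d = 1 mod 4, and disc(K) = 4d if d = 2 or 3 mod 4.
Here d = 905, and d mod 4 = 1.
d = 1 mod 4 (O_K = Z[(1+sqrt(d))/2]), so disc(K) = d = 905

905


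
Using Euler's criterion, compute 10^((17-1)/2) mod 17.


p = 17 is prime and the exponent is (p-1)/2 = 8, so by Euler's criterion 10^8 = (10/17) = +1 or -1 mod 17.
Compute by square-and-multiply:
  8 = 8 (binary 1000)
  Repeated squaring mod 17: 10^1 = 10, 10^2 = 15, 10^4 = 4, 10^8 = 16
  10^8 = 16 mod 17
Result 16 = p - 1 = -1 mod 17: 10 is a quadratic non-residue mod 17. As a residue in [0, p-1] the value is 16.
10^8 mod 17 = 16

16


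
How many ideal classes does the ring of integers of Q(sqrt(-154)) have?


K = Q(sqrt(-154)). d mod 4 = 2, so D = disc(K) = 4d = -616
h(K) equals the number of primitive reduced positive-definite forms (a, b, c) = a*x^2 + b*x*y + c*y^2 with b^2 - 4ac = D,
where reduced means |b| <= a <= c, with b >= 0 whenever |b| = a or a = c, and primitive means gcd(a, b, c) = 1.
Reduced forces 3a^2 <= |D| = 616, so 1 <= a <= 14; b must have the parity of D, and c = (b^2 - D)/(4a) must be an integer >= a.
Enumerate a = 1..14, b in [-a, a]:
  a=1: (1, 0, 154)  [1]
  a=2: (2, 0, 77)  [1]
  a=3..4: none
  a=5: (5, -2, 31), (5, 2, 31)  [2]
  a=6: none
  a=7: (7, 0, 22)  [1]
  a=8..9: none
  a=10: (10, -8, 17), (10, 8, 17)  [2]
  a=11: (11, 0, 14)  [1]
  a=12..14: none
Total reduced forms: 1 + 1 + 2 + 1 + 2 + 1 = 8
h = 8

8


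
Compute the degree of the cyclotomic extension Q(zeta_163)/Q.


The degree equals Euler's totient phi(163).
163 = 163
phi(163) = 162

162


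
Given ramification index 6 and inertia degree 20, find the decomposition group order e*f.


|D_P| = e * f
= 6 * 20
= 120

120


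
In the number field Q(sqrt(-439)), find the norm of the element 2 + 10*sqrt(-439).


N(a + b*sqrt(d)) = a^2 - d*b^2
= (2)^2 - (-439)*(10)^2
= 4 + 43900
= 43904

43904


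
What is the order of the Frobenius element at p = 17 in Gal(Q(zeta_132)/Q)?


The Frobenius at p in Gal(Q(zeta_n)/Q) = (Z/nZ)* is the class of p, so its order is ord_132(17), the smallest k >= 1 with 17^k = 1 mod 132.
n = 132 = 2^2 * 3 * 11, phi(132) = 40; the order divides phi(n).
Divisors of 40: 1, 2, 4, 5, 8, 10, 20, 40
Repeated squaring mod 132: 17^1 = 17, 17^2 = 25, 17^4 = 97, 17^8 = 37, 17^16 = 49, 17^32 = 25
Test divisors in increasing order:
  k=1: 17^1 = 17 mod 132
  k=2: 17^2 = 25 mod 132
  k=4: 17^4 = 97 mod 132
  k=5: 17^5 = 97 * 17 = 65 mod 132
  k=8: 17^8 = 37 mod 132
  k=10: 17^10 = 37 * 25 = 1 mod 132  <- first divisor giving 1
Order = 10

10


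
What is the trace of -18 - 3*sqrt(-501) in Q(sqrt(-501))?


Tr(a + b*sqrt(d)) = (a + b*sqrt(d)) + (a - b*sqrt(d)) = 2a
= 2 * (-18)
= -36

-36


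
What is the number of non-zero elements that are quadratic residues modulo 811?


For prime p, the number of non-zero quadratic residues is (p-1)/2.
= (811-1)/2
= 405

405


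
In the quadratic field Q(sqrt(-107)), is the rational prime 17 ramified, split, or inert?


K = Q(sqrt(-107)). Since d mod 4 = 1, disc(K) = -107.
Check p | disc: -107 mod 17 = 12.
p does not divide disc. Compute Legendre symbol (d/p):
12^((17-1)/2) mod 17 = -1
(d/p) = -1, so p is inert: (p) stays prime with e=1, f=2, g=1.
Therefore p is inert.

inert


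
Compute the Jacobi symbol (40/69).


Compute (40/69) via quadratic reciprocity:
  pull out 2: (2/69) = -1  (since 69 mod 8 = 5)
  pull out 2: (2/69) = -1  (since 69 mod 8 = 5)
  pull out 2: (2/69) = -1  (since 69 mod 8 = 5)
  reciprocity: (5/69) -> +(69/5)
  reduce: (4/5)
  pull out 2: (2/5) = -1  (since 5 mod 8 = 5)
  pull out 2: (2/5) = -1  (since 5 mod 8 = 5)
  (1/5) = 1
Product of signs = -1

-1


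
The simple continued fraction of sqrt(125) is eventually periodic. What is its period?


Run the CF algorithm for sqrt(125).
a_0 = floor(sqrt(125)) = 11; set m_0=0, q_0=1.
Recurrence: m' = q*a - m,  q' = (d - m'^2)/q,  a' = floor((a_0 + m')/q').
  step 1: m=11, q=4, a=5
  step 2: m=9, q=11, a=1
  step 3: m=2, q=11, a=1
  step 4: m=9, q=4, a=5
  step 5: m=11, q=1, a=22
a_5 = 2*a_0 = 22, so the period closes here.
sqrt(125) = [11; 5, 1, 1, 5, 22]
Period length = 5

5


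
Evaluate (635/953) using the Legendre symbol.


p = 953 is prime, so compute (635/953) with the reciprocity algorithm (Jacobi-symbol steps: pull out 2s via (2/n), flip via reciprocity, reduce):
  reciprocity: (635/953) -> +(953/635)
  reduce: (318/635)
  pull out 2: (2/635) = -1  (since 635 mod 8 = 3)
  reciprocity: (159/635) -> -(635/159)
  reduce: (158/159)
  pull out 2: (2/159) = +1  (since 159 mod 8 = 7)
  reciprocity: (79/159) -> -(159/79)
  reduce: (1/79)
  (1/79) = 1
Product of signs = -1
(635/953) = -1

-1
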